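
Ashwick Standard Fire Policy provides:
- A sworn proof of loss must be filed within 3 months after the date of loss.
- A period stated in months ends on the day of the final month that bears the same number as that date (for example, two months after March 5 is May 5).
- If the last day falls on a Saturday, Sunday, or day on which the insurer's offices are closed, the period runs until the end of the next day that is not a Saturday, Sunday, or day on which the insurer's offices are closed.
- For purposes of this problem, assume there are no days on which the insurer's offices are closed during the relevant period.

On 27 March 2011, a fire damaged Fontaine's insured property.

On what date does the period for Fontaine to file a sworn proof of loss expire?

3 months after 27 March 2011 is June 27, 2011.
June 27, 2011 is a Monday and not a day on which the insurer's offices are closed, so no extension applies.

June 27, 2011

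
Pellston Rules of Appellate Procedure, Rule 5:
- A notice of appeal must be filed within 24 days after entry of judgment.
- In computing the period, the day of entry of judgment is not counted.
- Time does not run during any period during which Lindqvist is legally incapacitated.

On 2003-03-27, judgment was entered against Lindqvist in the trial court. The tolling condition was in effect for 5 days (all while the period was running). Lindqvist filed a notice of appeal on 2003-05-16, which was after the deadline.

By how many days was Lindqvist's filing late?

24 days after 2003-03-27 is April 20, 2003.
Tolling adds 5 days: April 20, 2003 + 5 days = April 25, 2003.
The deadline is April 25, 2003; from April 25, 2003 to May 16, 2003 is 21 days.

21 days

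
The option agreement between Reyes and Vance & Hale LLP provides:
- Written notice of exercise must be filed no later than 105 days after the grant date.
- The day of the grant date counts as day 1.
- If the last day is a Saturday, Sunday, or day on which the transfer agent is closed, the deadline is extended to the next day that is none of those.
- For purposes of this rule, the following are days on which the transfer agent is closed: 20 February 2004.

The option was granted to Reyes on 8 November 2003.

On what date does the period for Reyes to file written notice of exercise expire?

February 23, 2004

Counting 8 November 2003 as day 1, day 105 is February 20, 2004.
February 20, 2004 is a listed holiday; February 21, 2004 is Saturday; February 22, 2004 is Sunday. The next qualifying day is February 23, 2004.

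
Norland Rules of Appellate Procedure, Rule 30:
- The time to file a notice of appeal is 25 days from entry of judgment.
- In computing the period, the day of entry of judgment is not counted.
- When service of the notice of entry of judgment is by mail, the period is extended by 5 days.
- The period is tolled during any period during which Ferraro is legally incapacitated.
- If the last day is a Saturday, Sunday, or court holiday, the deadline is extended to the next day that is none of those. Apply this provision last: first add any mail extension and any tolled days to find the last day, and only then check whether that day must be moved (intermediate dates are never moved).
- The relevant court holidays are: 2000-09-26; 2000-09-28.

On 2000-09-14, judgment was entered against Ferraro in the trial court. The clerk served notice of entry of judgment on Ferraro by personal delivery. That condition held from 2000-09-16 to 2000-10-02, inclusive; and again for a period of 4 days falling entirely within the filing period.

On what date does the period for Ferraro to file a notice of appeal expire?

October 30, 2000

25 days after 2000-09-14 is October 9, 2000.
Service was not by mail, so no mail extension applies.
From September 16, 2000 through October 2, 2000 inclusive is 17 days; tolling adds 17 days: October 9, 2000 + 17 days = October 26, 2000.
Tolling adds 4 days: October 26, 2000 + 4 days = October 30, 2000.
October 30, 2000 is a Monday and not a court holiday, so no extension applies.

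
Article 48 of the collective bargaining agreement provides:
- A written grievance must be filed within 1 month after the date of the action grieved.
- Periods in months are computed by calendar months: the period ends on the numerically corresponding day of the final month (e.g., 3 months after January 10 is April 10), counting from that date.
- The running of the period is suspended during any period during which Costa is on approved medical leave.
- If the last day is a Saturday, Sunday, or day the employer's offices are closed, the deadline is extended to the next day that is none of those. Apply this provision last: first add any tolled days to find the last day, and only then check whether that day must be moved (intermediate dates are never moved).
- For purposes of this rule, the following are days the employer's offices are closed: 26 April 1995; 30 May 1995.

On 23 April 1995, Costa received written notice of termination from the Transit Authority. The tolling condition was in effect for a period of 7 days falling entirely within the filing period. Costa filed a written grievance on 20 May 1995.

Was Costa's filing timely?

1 month after 23 April 1995 is May 23, 1995.
Tolling adds 7 days: May 23, 1995 + 7 days = May 30, 1995.
May 30, 1995 is a listed holiday. The next qualifying day is May 31, 1995.
The deadline is May 31, 1995; the filing on May 20, 1995 is on or before that date.

Yes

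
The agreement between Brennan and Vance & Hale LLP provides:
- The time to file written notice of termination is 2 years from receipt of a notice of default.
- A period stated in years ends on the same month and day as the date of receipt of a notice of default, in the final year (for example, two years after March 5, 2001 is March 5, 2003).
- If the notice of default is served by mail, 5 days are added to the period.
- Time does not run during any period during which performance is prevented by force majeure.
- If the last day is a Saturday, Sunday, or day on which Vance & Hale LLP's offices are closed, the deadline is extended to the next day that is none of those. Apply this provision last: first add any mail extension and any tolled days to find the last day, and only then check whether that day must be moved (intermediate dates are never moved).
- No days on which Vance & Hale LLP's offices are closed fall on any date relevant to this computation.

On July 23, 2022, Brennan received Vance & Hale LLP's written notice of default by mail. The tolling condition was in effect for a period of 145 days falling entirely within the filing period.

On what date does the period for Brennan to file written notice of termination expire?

December 20, 2024

2 years after July 23, 2022 is July 23, 2024.
Service was by mail, adding 5 days: July 23, 2024 + 5 days = July 28, 2024.
Tolling adds 145 days: July 28, 2024 + 145 days = December 20, 2024.
December 20, 2024 is a Friday and not a day on which Vance & Hale LLP's offices are closed, so no extension applies.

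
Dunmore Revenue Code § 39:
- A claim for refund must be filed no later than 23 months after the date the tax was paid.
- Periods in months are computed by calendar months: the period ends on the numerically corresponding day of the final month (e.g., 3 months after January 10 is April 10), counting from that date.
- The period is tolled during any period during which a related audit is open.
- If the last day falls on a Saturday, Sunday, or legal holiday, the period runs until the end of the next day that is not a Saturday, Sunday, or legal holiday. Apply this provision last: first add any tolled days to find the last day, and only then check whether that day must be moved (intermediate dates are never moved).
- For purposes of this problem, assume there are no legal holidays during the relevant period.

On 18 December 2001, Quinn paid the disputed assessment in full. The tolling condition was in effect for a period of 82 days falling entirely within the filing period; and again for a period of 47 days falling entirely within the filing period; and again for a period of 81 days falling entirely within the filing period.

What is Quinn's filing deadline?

June 15, 2004

23 months after 18 December 2001 is November 18, 2003.
Tolling adds 82 days: November 18, 2003 + 82 days = February 8, 2004.
Tolling adds 47 days: February 8, 2004 + 47 days = March 26, 2004.
Tolling adds 81 days: March 26, 2004 + 81 days = June 15, 2004.
June 15, 2004 is a Tuesday and not a legal holiday, so no extension applies.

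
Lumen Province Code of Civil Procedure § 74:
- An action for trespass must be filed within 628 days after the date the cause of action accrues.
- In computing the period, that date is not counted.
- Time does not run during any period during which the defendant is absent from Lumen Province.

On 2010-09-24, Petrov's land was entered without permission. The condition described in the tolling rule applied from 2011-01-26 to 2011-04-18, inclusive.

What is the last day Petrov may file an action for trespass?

628 days after 2010-09-24 is June 13, 2012.
From January 26, 2011 through April 18, 2011 inclusive is 83 days; tolling adds 83 days: June 13, 2012 + 83 days = September 4, 2012.

September 4, 2012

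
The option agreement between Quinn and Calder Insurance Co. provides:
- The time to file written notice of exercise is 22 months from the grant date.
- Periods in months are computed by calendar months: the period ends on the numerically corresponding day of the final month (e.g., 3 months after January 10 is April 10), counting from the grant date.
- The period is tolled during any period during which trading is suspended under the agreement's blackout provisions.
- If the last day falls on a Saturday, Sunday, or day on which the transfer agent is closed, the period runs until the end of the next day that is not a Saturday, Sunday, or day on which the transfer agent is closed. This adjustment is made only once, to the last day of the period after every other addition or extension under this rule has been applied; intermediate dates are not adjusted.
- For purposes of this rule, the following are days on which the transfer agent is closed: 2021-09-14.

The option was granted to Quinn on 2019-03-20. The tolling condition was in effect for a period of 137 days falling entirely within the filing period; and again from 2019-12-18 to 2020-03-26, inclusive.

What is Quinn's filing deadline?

22 months after 2019-03-20 is January 20, 2021.
Tolling adds 137 days: January 20, 2021 + 137 days = June 6, 2021.
From December 18, 2019 through March 26, 2020 inclusive is 100 days; tolling adds 100 days: June 6, 2021 + 100 days = September 14, 2021.
September 14, 2021 is a listed holiday. The next qualifying day is September 15, 2021.

September 15, 2021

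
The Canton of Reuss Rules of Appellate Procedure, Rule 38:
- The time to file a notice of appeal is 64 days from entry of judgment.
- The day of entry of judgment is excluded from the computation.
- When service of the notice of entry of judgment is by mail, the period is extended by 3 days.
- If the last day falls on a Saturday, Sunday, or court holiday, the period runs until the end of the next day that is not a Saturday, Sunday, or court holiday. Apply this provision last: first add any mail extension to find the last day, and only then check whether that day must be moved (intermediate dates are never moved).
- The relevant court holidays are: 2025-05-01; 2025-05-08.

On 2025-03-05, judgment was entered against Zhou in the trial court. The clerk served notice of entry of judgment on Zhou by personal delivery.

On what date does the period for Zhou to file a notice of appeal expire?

May 9, 2025

64 days after 2025-03-05 is May 8, 2025.
Service was not by mail, so no mail extension applies.
May 8, 2025 is a listed holiday. The next qualifying day is May 9, 2025.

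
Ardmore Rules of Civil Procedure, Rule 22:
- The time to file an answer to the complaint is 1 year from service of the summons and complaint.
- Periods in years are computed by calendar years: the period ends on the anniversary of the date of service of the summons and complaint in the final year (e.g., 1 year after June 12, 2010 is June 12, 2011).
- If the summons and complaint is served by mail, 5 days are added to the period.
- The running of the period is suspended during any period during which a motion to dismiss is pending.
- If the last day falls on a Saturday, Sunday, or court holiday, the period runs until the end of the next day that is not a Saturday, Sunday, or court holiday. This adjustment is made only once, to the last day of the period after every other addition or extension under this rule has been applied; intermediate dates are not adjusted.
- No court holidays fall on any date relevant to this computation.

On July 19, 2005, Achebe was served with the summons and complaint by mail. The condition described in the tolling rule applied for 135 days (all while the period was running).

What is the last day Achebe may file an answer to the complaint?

1 year after July 19, 2005 is July 19, 2006.
Service was by mail, adding 5 days: July 19, 2006 + 5 days = July 24, 2006.
Tolling adds 135 days: July 24, 2006 + 135 days = December 6, 2006.
December 6, 2006 is a Wednesday and not a court holiday, so no extension applies.

December 6, 2006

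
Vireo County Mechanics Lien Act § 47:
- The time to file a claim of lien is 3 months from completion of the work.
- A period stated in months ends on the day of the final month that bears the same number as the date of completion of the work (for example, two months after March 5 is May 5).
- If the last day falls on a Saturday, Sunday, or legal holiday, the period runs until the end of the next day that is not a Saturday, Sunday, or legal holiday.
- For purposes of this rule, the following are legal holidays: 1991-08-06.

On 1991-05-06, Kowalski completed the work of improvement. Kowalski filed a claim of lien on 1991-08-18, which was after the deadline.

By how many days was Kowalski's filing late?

3 months after 1991-05-06 is August 6, 1991.
August 6, 1991 is a listed holiday. The next qualifying day is August 7, 1991.
The deadline is August 7, 1991; from August 7, 1991 to August 18, 1991 is 11 days.

11 days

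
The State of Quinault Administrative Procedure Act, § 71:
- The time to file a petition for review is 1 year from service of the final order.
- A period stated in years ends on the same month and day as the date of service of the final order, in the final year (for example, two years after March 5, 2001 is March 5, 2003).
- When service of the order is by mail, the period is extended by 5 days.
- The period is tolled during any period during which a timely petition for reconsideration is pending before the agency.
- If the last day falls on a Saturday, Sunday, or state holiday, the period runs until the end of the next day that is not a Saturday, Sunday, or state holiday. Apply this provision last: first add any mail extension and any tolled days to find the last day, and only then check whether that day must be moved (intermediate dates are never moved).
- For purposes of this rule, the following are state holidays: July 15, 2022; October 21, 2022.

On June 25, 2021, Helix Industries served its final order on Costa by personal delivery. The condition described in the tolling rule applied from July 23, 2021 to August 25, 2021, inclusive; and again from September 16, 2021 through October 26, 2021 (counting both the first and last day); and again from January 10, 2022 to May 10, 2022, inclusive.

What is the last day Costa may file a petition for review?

1 year after June 25, 2021 is June 25, 2022.
Service was not by mail, so no mail extension applies.
From July 23, 2021 through August 25, 2021 inclusive is 34 days; tolling adds 34 days: June 25, 2022 + 34 days = July 29, 2022.
From September 16, 2021 through October 26, 2021 inclusive is 41 days; tolling adds 41 days: July 29, 2022 + 41 days = September 8, 2022.
From January 10, 2022 through May 10, 2022 inclusive is 121 days; tolling adds 121 days: September 8, 2022 + 121 days = January 7, 2023.
January 7, 2023 is Saturday; January 8, 2023 is Sunday. The next qualifying day is January 9, 2023.

January 9, 2023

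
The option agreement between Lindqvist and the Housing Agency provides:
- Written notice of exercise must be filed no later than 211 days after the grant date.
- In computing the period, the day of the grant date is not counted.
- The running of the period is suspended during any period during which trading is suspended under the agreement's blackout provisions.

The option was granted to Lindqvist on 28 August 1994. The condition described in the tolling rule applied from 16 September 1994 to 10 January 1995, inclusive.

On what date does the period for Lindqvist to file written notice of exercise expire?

211 days after 28 August 1994 is March 27, 1995.
From September 16, 1994 through January 10, 1995 inclusive is 117 days; tolling adds 117 days: March 27, 1995 + 117 days = July 22, 1995.

July 22, 1995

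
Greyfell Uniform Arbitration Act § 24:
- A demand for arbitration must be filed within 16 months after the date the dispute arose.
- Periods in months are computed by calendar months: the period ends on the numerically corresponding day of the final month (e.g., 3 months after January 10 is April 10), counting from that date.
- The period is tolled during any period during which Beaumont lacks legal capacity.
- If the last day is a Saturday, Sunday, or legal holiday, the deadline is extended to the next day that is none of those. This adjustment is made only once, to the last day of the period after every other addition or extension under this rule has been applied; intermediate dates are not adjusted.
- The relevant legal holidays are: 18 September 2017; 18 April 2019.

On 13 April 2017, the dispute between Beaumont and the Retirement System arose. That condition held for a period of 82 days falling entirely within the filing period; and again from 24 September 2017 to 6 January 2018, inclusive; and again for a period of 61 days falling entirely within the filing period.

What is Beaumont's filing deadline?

16 months after 13 April 2017 is August 13, 2018.
Tolling adds 82 days: August 13, 2018 + 82 days = November 3, 2018.
From September 24, 2017 through January 6, 2018 inclusive is 105 days; tolling adds 105 days: November 3, 2018 + 105 days = February 16, 2019.
Tolling adds 61 days: February 16, 2019 + 61 days = April 18, 2019.
April 18, 2019 is a listed holiday. The next qualifying day is April 19, 2019.

April 19, 2019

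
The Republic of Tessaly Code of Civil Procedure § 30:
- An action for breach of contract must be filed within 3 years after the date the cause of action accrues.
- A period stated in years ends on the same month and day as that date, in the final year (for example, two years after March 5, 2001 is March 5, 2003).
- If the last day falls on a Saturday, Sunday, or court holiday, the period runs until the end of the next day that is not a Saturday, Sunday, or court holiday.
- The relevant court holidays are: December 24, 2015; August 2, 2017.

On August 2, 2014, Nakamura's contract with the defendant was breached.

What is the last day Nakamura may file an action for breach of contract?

3 years after August 2, 2014 is August 2, 2017.
August 2, 2017 is a listed holiday. The next qualifying day is August 3, 2017.

August 3, 2017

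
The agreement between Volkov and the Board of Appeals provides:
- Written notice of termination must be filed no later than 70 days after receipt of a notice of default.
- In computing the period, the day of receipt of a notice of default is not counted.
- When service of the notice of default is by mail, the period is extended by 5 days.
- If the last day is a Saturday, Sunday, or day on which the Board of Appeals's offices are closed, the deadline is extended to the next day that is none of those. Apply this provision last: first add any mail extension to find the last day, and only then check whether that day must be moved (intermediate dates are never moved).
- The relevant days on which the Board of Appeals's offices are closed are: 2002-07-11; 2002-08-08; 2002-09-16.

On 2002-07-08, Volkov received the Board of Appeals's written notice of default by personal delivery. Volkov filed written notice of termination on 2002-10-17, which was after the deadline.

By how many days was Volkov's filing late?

70 days after 2002-07-08 is September 16, 2002.
Service was not by mail, so no mail extension applies.
September 16, 2002 is a listed holiday. The next qualifying day is September 17, 2002.
The deadline is September 17, 2002; from September 17, 2002 to October 17, 2002 is 30 days.

30 days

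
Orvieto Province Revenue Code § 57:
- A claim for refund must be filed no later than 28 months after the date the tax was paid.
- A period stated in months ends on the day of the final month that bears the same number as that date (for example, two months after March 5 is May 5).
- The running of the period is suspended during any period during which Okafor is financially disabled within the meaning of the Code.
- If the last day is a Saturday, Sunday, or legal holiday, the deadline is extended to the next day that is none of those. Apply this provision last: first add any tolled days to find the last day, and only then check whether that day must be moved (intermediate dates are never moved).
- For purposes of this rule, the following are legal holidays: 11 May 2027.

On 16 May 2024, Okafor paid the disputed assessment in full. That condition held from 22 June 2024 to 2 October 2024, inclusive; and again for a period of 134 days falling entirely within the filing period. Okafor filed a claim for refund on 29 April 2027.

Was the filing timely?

Yes

28 months after 16 May 2024 is September 16, 2026.
From June 22, 2024 through October 2, 2024 inclusive is 103 days; tolling adds 103 days: September 16, 2026 + 103 days = December 28, 2026.
Tolling adds 134 days: December 28, 2026 + 134 days = May 11, 2027.
May 11, 2027 is a listed holiday. The next qualifying day is May 12, 2027.
The deadline is May 12, 2027; the filing on April 29, 2027 is on or before that date.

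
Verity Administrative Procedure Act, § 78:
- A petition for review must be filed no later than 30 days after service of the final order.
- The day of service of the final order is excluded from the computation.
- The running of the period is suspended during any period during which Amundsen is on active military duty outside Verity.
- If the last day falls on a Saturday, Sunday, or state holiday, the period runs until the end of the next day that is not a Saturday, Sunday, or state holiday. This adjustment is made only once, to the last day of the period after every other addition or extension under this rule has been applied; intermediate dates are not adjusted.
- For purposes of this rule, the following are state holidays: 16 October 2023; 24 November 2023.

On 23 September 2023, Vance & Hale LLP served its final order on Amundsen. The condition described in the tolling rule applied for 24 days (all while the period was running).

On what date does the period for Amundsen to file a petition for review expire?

November 16, 2023

30 days after 23 September 2023 is October 23, 2023.
Tolling adds 24 days: October 23, 2023 + 24 days = November 16, 2023.
November 16, 2023 is a Thursday and not a state holiday, so no extension applies.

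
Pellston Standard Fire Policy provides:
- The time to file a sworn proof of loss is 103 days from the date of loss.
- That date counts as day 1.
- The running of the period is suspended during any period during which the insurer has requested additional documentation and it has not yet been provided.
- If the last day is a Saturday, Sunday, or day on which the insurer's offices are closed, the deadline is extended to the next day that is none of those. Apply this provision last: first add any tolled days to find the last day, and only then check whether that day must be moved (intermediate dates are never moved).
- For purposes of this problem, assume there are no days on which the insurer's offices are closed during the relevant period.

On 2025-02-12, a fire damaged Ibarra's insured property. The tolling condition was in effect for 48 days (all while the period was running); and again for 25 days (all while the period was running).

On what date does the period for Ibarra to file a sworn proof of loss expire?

August 6, 2025

Counting 2025-02-12 as day 1, day 103 is May 25, 2025.
Tolling adds 48 days: May 25, 2025 + 48 days = July 12, 2025.
Tolling adds 25 days: July 12, 2025 + 25 days = August 6, 2025.
August 6, 2025 is a Wednesday and not a day on which the insurer's offices are closed, so no extension applies.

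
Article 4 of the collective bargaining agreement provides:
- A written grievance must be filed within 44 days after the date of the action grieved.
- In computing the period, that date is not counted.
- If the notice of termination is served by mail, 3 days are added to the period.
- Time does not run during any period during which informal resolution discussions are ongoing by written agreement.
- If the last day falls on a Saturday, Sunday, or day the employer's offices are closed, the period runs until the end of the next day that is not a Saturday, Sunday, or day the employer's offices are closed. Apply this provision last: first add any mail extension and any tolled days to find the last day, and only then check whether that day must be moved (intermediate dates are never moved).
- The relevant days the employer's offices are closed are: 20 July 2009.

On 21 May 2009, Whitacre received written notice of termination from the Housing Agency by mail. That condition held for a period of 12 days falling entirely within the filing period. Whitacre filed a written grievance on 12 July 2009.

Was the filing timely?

44 days after 21 May 2009 is July 4, 2009.
Service was by mail, adding 3 days: July 4, 2009 + 3 days = July 7, 2009.
Tolling adds 12 days: July 7, 2009 + 12 days = July 19, 2009.
July 19, 2009 is Sunday; July 20, 2009 is a listed holiday. The next qualifying day is July 21, 2009.
The deadline is July 21, 2009; the filing on July 12, 2009 is on or before that date.

Yes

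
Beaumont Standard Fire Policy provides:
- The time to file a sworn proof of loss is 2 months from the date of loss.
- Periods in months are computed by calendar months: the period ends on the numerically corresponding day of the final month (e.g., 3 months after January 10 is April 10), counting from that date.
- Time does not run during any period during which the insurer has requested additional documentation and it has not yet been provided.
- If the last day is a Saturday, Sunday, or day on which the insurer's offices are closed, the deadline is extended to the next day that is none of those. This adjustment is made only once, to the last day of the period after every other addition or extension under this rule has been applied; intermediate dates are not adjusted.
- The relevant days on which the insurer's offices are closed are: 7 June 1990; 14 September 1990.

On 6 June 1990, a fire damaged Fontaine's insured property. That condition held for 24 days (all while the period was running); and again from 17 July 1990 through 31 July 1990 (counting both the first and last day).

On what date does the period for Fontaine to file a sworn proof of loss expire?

September 17, 1990

2 months after 6 June 1990 is August 6, 1990.
Tolling adds 24 days: August 6, 1990 + 24 days = August 30, 1990.
From July 17, 1990 through July 31, 1990 inclusive is 15 days; tolling adds 15 days: August 30, 1990 + 15 days = September 14, 1990.
September 14, 1990 is a listed holiday; September 15, 1990 is Saturday; September 16, 1990 is Sunday. The next qualifying day is September 17, 1990.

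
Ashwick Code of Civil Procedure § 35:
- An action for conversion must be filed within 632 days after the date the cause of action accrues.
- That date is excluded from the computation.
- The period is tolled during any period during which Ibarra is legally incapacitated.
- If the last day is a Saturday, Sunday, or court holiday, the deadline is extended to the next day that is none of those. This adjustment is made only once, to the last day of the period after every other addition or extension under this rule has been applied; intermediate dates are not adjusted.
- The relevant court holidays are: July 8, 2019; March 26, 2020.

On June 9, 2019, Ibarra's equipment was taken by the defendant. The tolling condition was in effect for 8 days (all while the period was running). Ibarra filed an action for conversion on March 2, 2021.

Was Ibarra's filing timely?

632 days after June 9, 2019 is March 2, 2021.
Tolling adds 8 days: March 2, 2021 + 8 days = March 10, 2021.
March 10, 2021 is a Wednesday and not a court holiday, so no extension applies.
The deadline is March 10, 2021; the filing on March 2, 2021 is on or before that date.

Yes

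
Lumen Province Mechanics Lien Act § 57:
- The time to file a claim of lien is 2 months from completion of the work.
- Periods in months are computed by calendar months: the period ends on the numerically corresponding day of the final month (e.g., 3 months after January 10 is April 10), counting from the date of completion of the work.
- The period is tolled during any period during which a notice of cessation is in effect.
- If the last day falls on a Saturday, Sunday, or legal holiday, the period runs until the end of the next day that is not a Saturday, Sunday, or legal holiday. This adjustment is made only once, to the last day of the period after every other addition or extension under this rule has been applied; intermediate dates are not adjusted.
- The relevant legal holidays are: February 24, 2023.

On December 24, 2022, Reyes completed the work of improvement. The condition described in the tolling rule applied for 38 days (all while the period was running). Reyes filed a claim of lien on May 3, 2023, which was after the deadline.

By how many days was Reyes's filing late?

2 months after December 24, 2022 is February 24, 2023.
Tolling adds 38 days: February 24, 2023 + 38 days = April 3, 2023.
April 3, 2023 is a Monday and not a legal holiday, so no extension applies.
The deadline is April 3, 2023; from April 3, 2023 to May 3, 2023 is 30 days.

30 days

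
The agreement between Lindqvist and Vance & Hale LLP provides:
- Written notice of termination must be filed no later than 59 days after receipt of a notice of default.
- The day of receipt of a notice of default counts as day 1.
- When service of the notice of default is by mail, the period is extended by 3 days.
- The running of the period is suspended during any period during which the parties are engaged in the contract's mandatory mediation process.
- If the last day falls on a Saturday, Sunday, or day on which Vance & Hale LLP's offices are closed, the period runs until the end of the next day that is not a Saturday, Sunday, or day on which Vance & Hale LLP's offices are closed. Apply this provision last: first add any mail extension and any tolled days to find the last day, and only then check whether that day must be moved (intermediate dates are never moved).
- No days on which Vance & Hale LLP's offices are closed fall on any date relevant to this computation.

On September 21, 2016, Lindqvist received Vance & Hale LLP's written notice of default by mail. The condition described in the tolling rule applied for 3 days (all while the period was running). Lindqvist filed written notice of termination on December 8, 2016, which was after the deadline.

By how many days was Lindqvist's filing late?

Counting September 21, 2016 as day 1, day 59 is November 18, 2016.
Service was by mail, adding 3 days: November 18, 2016 + 3 days = November 21, 2016.
Tolling adds 3 days: November 21, 2016 + 3 days = November 24, 2016.
November 24, 2016 is a Thursday and not a day on which Vance & Hale LLP's offices are closed, so no extension applies.
The deadline is November 24, 2016; from November 24, 2016 to December 8, 2016 is 14 days.

14 days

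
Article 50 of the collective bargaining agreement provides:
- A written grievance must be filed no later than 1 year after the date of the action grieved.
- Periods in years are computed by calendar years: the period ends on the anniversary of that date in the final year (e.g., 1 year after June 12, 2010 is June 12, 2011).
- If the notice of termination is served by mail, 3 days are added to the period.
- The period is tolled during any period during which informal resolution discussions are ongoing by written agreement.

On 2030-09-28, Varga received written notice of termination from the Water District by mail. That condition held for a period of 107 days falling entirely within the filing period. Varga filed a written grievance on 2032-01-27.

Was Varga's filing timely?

No

1 year after 2030-09-28 is September 28, 2031.
Service was by mail, adding 3 days: September 28, 2031 + 3 days = October 1, 2031.
Tolling adds 107 days: October 1, 2031 + 107 days = January 16, 2032.
The deadline is January 16, 2032; the filing on January 27, 2032 is after that date.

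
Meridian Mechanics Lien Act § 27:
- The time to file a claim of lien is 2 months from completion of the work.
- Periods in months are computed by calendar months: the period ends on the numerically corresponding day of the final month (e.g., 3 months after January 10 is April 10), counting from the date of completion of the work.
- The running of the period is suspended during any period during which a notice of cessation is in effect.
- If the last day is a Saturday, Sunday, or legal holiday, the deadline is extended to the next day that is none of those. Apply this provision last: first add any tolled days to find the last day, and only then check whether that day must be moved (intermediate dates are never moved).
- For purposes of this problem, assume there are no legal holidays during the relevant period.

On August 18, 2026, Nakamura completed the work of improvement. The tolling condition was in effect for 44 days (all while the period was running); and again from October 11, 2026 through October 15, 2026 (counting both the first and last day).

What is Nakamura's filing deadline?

December 7, 2026

2 months after August 18, 2026 is October 18, 2026.
Tolling adds 44 days: October 18, 2026 + 44 days = December 1, 2026.
From October 11, 2026 through October 15, 2026 inclusive is 5 days; tolling adds 5 days: December 1, 2026 + 5 days = December 6, 2026.
December 6, 2026 is Sunday. The next qualifying day is December 7, 2026.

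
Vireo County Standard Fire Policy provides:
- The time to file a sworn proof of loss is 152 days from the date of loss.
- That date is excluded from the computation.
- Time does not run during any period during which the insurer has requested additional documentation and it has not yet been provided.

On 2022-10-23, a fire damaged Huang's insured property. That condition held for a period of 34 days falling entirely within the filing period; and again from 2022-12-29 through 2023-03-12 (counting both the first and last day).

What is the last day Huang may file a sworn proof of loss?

July 10, 2023

152 days after 2022-10-23 is March 24, 2023.
Tolling adds 34 days: March 24, 2023 + 34 days = April 27, 2023.
From December 29, 2022 through March 12, 2023 inclusive is 74 days; tolling adds 74 days: April 27, 2023 + 74 days = July 10, 2023.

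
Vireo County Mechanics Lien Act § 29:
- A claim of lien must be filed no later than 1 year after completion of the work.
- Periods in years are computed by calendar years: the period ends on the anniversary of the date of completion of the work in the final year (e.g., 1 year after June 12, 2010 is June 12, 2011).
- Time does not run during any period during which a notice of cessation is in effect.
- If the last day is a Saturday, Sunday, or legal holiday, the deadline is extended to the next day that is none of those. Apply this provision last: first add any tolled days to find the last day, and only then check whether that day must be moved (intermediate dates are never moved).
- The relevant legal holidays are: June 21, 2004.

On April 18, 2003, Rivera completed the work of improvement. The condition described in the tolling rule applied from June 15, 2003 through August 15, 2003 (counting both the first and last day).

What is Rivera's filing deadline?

1 year after April 18, 2003 is April 18, 2004.
From June 15, 2003 through August 15, 2003 inclusive is 62 days; tolling adds 62 days: April 18, 2004 + 62 days = June 19, 2004.
June 19, 2004 is Saturday; June 20, 2004 is Sunday; June 21, 2004 is a listed holiday. The next qualifying day is June 22, 2004.

June 22, 2004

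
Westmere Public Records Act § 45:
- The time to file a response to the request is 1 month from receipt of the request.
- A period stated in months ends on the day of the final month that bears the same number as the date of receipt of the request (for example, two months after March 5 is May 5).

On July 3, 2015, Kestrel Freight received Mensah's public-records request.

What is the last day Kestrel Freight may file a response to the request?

1 month after July 3, 2015 is August 3, 2015.

August 3, 2015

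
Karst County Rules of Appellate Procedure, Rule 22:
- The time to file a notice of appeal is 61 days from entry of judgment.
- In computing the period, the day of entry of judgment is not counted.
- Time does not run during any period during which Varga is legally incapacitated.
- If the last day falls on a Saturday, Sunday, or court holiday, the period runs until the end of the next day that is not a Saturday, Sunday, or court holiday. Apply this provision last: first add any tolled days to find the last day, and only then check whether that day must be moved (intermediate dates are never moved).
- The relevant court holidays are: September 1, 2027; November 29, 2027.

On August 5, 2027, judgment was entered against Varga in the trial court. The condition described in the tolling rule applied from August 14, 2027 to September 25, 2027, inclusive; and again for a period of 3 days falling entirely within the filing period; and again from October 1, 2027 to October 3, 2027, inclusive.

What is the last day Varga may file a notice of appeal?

November 23, 2027

61 days after August 5, 2027 is October 5, 2027.
From August 14, 2027 through September 25, 2027 inclusive is 43 days; tolling adds 43 days: October 5, 2027 + 43 days = November 17, 2027.
Tolling adds 3 days: November 17, 2027 + 3 days = November 20, 2027.
From October 1, 2027 through October 3, 2027 inclusive is 3 days; tolling adds 3 days: November 20, 2027 + 3 days = November 23, 2027.
November 23, 2027 is a Tuesday and not a court holiday, so no extension applies.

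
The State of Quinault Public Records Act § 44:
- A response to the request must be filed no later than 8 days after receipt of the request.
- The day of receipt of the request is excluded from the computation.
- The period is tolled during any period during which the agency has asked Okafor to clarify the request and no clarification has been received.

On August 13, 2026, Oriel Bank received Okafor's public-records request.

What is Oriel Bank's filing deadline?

August 21, 2026

8 days after August 13, 2026 is August 21, 2026.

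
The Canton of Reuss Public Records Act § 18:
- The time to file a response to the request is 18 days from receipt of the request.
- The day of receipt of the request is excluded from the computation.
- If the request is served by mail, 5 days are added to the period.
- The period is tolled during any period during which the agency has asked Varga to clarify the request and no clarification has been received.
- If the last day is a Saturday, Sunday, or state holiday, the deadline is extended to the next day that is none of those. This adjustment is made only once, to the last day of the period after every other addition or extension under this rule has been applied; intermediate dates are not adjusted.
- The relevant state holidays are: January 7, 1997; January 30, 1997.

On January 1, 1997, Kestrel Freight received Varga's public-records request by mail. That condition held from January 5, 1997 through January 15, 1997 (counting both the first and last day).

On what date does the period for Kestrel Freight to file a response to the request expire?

18 days after January 1, 1997 is January 19, 1997.
Service was by mail, adding 5 days: January 19, 1997 + 5 days = January 24, 1997.
From January 5, 1997 through January 15, 1997 inclusive is 11 days; tolling adds 11 days: January 24, 1997 + 11 days = February 4, 1997.
February 4, 1997 is a Tuesday and not a state holiday, so no extension applies.

February 4, 1997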